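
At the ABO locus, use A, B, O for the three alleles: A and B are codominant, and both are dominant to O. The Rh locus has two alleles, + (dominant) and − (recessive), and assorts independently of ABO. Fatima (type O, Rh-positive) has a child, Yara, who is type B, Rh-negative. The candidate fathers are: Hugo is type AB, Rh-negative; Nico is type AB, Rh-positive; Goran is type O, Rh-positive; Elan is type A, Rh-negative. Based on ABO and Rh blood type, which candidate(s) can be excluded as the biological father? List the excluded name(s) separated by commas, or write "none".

Goran, Elan

A candidate is excluded only if no genotype consistent with his phenotype could produce a type B, Rh-negative child with a type O, Rh-positive mother.
Goran (type O, Rh+): no genotype consistent with that phenotype can produce a type-B Rh- child with a type-O mother.
Elan (type A, Rh-): no genotype consistent with that phenotype can produce a type-B Rh- child with a type-O mother.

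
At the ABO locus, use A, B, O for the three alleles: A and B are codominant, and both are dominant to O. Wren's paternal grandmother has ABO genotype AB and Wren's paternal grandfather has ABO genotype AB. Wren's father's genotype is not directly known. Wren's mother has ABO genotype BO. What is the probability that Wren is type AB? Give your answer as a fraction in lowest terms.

1/4

Wren's father's ABO genotype from AB × AB: 1/4 AA, 1/2 AB, 1/4 BB.
Crossing each possibility with the mother BO and summing P(type AB): 1/4·1/2 + 1/2·1/4 + 1/4·0 = 1/4.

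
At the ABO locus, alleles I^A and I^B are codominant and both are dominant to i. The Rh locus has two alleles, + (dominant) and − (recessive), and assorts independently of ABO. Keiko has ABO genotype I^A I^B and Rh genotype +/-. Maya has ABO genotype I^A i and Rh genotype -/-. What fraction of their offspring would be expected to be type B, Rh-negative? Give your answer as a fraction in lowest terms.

ABO cross I^A I^B × I^A i → offspring phenotypes: 1/2 A, 1/4 B, 1/4 AB.
Rh cross +/- × -/- → 1/2 Rh+, 1/2 Rh-.
Independent loci: P(type B, Rh-negative) = 1/4 × 1/2 = 1/8.

1/8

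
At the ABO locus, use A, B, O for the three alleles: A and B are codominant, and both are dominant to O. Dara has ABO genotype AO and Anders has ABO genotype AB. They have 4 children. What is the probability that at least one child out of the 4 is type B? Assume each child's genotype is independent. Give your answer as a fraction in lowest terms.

175/256

ABO cross AO × AB → 1/2 A, 1/4 B, 1/4 AB.
So P(type B) = 1/4 per child.
P(none) = (3/4)^4 = 81/256; P(at least one) = 1 − 81/256 = 175/256.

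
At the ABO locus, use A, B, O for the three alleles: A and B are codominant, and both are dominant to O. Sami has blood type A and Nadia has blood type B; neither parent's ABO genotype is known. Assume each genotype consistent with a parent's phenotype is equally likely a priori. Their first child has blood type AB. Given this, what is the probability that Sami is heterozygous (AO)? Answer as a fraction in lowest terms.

1/3

Possible genotypes: Sami ∈ {AA, AO}; Nadia ∈ {BB, BO}.
Weight each parental genotype pair by prior × P(type-AB child):
  AA × BB: posterior weight 4/9.
  AA × BO: posterior weight 2/9.
  AO × BB: posterior weight 2/9.
  AO × BO: posterior weight 1/9.
Sum the posterior weight over pairs where Sami is AO: 1/3.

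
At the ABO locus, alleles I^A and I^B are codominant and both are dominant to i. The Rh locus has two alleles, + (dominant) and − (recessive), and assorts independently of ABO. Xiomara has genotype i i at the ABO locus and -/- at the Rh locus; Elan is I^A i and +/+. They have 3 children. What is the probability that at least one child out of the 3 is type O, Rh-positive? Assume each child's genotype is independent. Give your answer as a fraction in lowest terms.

ABO cross i i × I^A i → 1/2 O, 1/2 A.
Rh cross -/- × +/+ → 1 Rh+; so P(type O, Rh-positive) = 1/2 × 1 = 1/2 per child.
P(none) = (1/2)^3 = 1/8; P(at least one) = 1 − 1/8 = 7/8.

7/8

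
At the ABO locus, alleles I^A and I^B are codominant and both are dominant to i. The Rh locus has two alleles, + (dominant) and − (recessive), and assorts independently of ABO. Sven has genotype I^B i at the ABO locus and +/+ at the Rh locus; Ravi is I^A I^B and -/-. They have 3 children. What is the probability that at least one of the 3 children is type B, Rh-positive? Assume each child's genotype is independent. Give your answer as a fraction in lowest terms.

7/8

ABO cross I^B i × I^A I^B → 1/4 A, 1/2 B, 1/4 AB.
Rh cross +/+ × -/- → 1 Rh+; so P(type B, Rh-positive) = 1/2 × 1 = 1/2 per child.
P(none) = (1/2)^3 = 1/8; P(at least one) = 1 − 1/8 = 7/8.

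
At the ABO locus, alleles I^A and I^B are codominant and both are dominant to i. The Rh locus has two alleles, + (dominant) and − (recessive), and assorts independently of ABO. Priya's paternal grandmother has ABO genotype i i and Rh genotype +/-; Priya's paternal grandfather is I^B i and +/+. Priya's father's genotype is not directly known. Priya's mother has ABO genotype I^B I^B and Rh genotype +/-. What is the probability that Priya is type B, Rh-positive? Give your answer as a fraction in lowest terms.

Priya's father's ABO genotype from i i × I^B i: 1/2 I^B i, 1/2 i i.
Crossing each possibility with the mother I^B I^B and summing P(type B): 1/2·1 + 1/2·1 = 1.
Similarly for Rh via the father's Rh distribution: P(Rh+) = 7/8.
Independent loci: 1 × 7/8 = 7/8.

7/8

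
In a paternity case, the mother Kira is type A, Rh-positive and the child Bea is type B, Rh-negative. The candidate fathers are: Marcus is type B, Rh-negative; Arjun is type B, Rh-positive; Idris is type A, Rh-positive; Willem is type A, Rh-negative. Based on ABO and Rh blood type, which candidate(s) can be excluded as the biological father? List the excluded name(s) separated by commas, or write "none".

Idris, Willem

A candidate is excluded only if no genotype consistent with his phenotype could produce a type B, Rh-negative child with a type A, Rh-positive mother.
Idris (type A, Rh+): no genotype consistent with that phenotype can produce a type-B Rh- child with a type-A mother.
Willem (type A, Rh-): no genotype consistent with that phenotype can produce a type-B Rh- child with a type-A mother.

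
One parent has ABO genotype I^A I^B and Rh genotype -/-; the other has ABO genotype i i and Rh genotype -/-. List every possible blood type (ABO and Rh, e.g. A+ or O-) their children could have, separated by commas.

Gametes from I^A I^B × i i give offspring ABO genotypes I^A i, I^B i, i.e. phenotypes A, B.
Rh cross -/- × -/- → phenotypes Rh-.
Combining independently: A-, B-.

A-, B-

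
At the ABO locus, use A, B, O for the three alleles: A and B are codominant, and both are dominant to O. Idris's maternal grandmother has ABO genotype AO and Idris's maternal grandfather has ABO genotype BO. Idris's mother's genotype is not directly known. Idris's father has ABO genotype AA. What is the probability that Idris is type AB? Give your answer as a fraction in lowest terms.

Idris's mother's ABO genotype from AO × BO: 1/4 AB, 1/4 AO, 1/4 BO, 1/4 OO.
Crossing each possibility with the father AA and summing P(type AB): 1/4·1/2 + 1/4·0 + 1/4·1/2 + 1/4·0 = 1/4.

1/4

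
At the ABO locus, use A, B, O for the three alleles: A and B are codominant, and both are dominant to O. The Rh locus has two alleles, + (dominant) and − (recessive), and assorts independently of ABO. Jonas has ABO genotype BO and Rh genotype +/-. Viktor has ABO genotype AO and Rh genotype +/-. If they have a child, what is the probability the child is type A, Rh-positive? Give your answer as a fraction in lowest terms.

ABO cross BO × AO → offspring phenotypes: 1/4 O, 1/4 A, 1/4 B, 1/4 AB.
Rh cross +/- × +/- → 3/4 Rh+, 1/4 Rh-.
Independent loci: P(type A, Rh-positive) = 1/4 × 3/4 = 3/16.

3/16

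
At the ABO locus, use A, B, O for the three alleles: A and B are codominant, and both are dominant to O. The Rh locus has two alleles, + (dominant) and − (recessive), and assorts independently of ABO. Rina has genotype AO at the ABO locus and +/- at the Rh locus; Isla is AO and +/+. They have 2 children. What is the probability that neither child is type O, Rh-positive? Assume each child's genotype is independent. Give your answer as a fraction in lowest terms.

9/16

ABO cross AO × AO → 1/4 O, 3/4 A.
Rh cross +/- × +/+ → 1 Rh+; so P(type O, Rh-positive) = 1/4 × 1 = 1/4 per child.
P(not type O, Rh-positive) = 3/4 for one child; (3/4)^2 = 9/16.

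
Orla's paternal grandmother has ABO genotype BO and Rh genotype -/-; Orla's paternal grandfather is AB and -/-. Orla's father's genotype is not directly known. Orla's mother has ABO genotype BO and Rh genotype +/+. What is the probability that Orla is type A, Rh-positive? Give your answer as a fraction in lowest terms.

1/8

Orla's father's ABO genotype from BO × AB: 1/4 AB, 1/4 AO, 1/4 BB, 1/4 BO.
Crossing each possibility with the mother BO and summing P(type A): 1/4·1/4 + 1/4·1/4 + 1/4·0 + 1/4·0 = 1/8.
Similarly for Rh via the father's Rh distribution: P(Rh+) = 1.
Independent loci: 1/8 × 1 = 1/8.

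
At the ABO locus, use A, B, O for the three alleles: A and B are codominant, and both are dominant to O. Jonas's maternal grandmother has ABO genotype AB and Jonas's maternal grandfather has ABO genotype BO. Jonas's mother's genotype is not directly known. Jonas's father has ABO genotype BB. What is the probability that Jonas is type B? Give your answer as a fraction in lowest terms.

3/4

Jonas's mother's ABO genotype from AB × BO: 1/4 AB, 1/4 AO, 1/4 BB, 1/4 BO.
Crossing each possibility with the father BB and summing P(type B): 1/4·1/2 + 1/4·1/2 + 1/4·1 + 1/4·1 = 3/4.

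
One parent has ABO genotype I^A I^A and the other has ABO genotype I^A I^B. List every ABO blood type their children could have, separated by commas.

Gametes from I^A I^A × I^A I^B give offspring ABO genotypes I^A I^A, I^A I^B, i.e. phenotypes A, AB.

A, AB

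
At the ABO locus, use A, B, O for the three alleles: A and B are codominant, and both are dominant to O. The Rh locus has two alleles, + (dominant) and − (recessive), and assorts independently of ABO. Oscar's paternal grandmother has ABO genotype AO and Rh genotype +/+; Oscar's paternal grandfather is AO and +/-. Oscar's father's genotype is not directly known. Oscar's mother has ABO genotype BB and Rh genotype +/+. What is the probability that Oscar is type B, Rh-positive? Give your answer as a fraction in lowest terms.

1/2

Oscar's father's ABO genotype from AO × AO: 1/4 AA, 1/2 AO, 1/4 OO.
Crossing each possibility with the mother BB and summing P(type B): 1/4·0 + 1/2·1/2 + 1/4·1 = 1/2.
Similarly for Rh via the father's Rh distribution: P(Rh+) = 1.
Independent loci: 1/2 × 1 = 1/2.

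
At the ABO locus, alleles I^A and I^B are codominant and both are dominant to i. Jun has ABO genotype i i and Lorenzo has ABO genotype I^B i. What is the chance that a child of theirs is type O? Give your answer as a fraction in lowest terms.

ABO cross i i × I^B i → offspring phenotypes: 1/2 O, 1/2 B.
So P(type O) = 1/2.

1/2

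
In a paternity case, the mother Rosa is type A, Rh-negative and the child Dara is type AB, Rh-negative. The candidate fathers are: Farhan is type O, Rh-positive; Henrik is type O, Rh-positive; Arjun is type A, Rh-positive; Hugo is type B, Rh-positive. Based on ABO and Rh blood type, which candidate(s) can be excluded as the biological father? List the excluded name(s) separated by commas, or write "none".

A candidate is excluded only if no genotype consistent with his phenotype could produce a type AB, Rh-negative child with a type A, Rh-negative mother.
Farhan (type O, Rh+): no genotype consistent with that phenotype can produce a type-AB Rh- child with a type-A mother.
Henrik (type O, Rh+): no genotype consistent with that phenotype can produce a type-AB Rh- child with a type-A mother.
Arjun (type A, Rh+): no genotype consistent with that phenotype can produce a type-AB Rh- child with a type-A mother.

Farhan, Henrik, Arjun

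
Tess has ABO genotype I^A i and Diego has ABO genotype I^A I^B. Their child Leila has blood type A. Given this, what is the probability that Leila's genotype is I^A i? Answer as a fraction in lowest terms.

Cross I^A i × I^A I^B → 1/4 I^A I^A, 1/4 I^A I^B, 1/4 I^A i, 1/4 I^B i.
Type-A genotypes among offspring: I^A I^A (1/4), I^A i (1/4); total 1/2.
P(I^A i | type A) = (1/4) / (1/2) = 1/2.

1/2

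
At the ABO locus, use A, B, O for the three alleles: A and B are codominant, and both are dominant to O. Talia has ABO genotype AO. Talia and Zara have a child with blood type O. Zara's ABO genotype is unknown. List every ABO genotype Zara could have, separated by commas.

For each candidate genotype of Zara, check whether crossing it with AO can produce every observed child phenotype.
  AA → possible child types {A} ✗
  AB → possible child types {A, B, AB} ✗
  AO → possible child types {O, A} ✓
  BB → possible child types {B, AB} ✗
  BO → possible child types {O, A, B, AB} ✓
  OO → possible child types {O, A} ✓

AO, BO, OO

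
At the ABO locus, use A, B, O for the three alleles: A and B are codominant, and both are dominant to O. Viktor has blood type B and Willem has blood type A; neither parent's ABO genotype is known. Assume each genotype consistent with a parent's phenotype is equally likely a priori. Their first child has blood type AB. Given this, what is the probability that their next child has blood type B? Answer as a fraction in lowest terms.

5/36

Possible genotypes: Viktor ∈ {BB, BO}; Willem ∈ {AA, AO}.
Weight each parental genotype pair by prior × P(type-AB child):
  BB × AA: posterior weight 4/9; P(next child type B) = 0.
  BB × AO: posterior weight 2/9; P(next child type B) = 1/2.
  BO × AA: posterior weight 2/9; P(next child type B) = 0.
  BO × AO: posterior weight 1/9; P(next child type B) = 1/4.
Weighted sum = 5/36.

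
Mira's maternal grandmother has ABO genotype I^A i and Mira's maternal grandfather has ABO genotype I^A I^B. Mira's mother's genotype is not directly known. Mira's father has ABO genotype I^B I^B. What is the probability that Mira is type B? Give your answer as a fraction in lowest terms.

1/2

Mira's mother's ABO genotype from I^A i × I^A I^B: 1/4 I^A I^A, 1/4 I^A I^B, 1/4 I^A i, 1/4 I^B i.
Crossing each possibility with the father I^B I^B and summing P(type B): 1/4·0 + 1/4·1/2 + 1/4·1/2 + 1/4·1 = 1/2.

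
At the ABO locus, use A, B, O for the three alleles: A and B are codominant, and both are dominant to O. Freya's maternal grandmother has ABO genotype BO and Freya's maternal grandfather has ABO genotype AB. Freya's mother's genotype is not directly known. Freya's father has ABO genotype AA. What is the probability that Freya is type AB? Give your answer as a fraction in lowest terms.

1/2

Freya's mother's ABO genotype from BO × AB: 1/4 AB, 1/4 AO, 1/4 BB, 1/4 BO.
Crossing each possibility with the father AA and summing P(type AB): 1/4·1/2 + 1/4·0 + 1/4·1 + 1/4·1/2 = 1/2.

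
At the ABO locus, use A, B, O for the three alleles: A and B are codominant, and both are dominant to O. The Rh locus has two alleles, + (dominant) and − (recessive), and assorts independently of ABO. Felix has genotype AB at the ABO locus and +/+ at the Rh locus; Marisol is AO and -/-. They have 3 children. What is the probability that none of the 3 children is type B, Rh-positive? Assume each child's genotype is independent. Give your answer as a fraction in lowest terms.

27/64

ABO cross AB × AO → 1/2 A, 1/4 B, 1/4 AB.
Rh cross +/+ × -/- → 1 Rh+; so P(type B, Rh-positive) = 1/4 × 1 = 1/4 per child.
P(not type B, Rh-positive) = 3/4 for one child; (3/4)^3 = 27/64.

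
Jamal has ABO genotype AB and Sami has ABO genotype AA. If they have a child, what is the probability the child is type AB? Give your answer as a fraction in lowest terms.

ABO cross AB × AA → offspring phenotypes: 1/2 A, 1/2 AB.
So P(type AB) = 1/2.

1/2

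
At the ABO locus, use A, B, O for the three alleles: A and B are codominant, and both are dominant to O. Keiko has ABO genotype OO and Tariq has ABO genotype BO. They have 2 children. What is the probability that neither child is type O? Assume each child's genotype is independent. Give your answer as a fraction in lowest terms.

ABO cross OO × BO → 1/2 O, 1/2 B.
So P(type O) = 1/2 per child.
P(not type O) = 1/2 for one child; (1/2)^2 = 1/4.

1/4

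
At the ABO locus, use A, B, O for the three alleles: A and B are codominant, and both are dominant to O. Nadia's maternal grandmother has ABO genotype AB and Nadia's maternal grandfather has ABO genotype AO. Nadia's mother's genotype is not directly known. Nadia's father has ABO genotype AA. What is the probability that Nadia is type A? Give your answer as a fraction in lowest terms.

3/4

Nadia's mother's ABO genotype from AB × AO: 1/4 AA, 1/4 AB, 1/4 AO, 1/4 BO.
Crossing each possibility with the father AA and summing P(type A): 1/4·1 + 1/4·1/2 + 1/4·1 + 1/4·1/2 = 3/4.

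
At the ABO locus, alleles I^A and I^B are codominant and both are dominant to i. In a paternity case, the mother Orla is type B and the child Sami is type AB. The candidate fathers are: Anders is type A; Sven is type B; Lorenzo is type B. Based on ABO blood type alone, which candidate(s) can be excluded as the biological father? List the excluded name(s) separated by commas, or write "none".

Sven, Lorenzo

A candidate is excluded only if no genotype consistent with his phenotype could produce a type AB child with a type B mother.
Sven (type B): no genotype consistent with that phenotype can produce a type-AB child with a type-B mother.
Lorenzo (type B): no genotype consistent with that phenotype can produce a type-AB child with a type-B mother.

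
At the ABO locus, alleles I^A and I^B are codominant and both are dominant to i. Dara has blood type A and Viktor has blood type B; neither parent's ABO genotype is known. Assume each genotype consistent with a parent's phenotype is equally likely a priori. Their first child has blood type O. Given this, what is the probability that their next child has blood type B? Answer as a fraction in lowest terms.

Possible genotypes: Dara ∈ {I^A I^A, I^A i}; Viktor ∈ {I^B I^B, I^B i}.
Weight each parental genotype pair by prior × P(type-O child):
  I^A i × I^B i: posterior weight 1; P(next child type B) = 1/4.
Weighted sum = 1/4.

1/4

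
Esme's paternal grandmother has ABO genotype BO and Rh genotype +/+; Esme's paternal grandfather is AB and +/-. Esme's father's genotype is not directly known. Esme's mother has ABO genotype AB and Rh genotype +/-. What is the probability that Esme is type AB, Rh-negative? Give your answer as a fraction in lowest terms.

3/64

Esme's father's ABO genotype from BO × AB: 1/4 AB, 1/4 AO, 1/4 BB, 1/4 BO.
Crossing each possibility with the mother AB and summing P(type AB): 1/4·1/2 + 1/4·1/4 + 1/4·1/2 + 1/4·1/4 = 3/8.
Similarly for Rh via the father's Rh distribution: P(Rh-) = 1/8.
Independent loci: 3/8 × 1/8 = 3/64.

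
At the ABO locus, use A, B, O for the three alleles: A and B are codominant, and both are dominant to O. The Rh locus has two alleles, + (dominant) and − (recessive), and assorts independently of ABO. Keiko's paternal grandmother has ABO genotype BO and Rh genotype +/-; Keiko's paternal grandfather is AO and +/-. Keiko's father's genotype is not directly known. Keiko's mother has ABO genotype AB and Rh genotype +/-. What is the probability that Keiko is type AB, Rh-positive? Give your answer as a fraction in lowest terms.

3/16

Keiko's father's ABO genotype from BO × AO: 1/4 AB, 1/4 AO, 1/4 BO, 1/4 OO.
Crossing each possibility with the mother AB and summing P(type AB): 1/4·1/2 + 1/4·1/4 + 1/4·1/4 + 1/4·0 = 1/4.
Similarly for Rh via the father's Rh distribution: P(Rh+) = 3/4.
Independent loci: 1/4 × 3/4 = 3/16.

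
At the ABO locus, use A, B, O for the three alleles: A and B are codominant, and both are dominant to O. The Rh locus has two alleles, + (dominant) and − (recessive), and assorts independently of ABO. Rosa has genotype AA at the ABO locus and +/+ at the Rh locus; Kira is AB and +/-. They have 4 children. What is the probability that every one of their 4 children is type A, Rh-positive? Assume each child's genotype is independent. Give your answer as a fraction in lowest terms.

1/16

ABO cross AA × AB → 1/2 A, 1/2 AB.
Rh cross +/+ × +/- → 1 Rh+; so P(type A, Rh-positive) = 1/2 × 1 = 1/2 per child.
All 4 independent: (1/2)^4 = 1/16.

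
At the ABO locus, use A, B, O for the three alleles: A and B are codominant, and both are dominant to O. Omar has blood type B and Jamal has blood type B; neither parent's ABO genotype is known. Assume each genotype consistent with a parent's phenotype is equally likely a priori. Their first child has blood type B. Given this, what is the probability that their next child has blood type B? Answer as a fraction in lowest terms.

19/20

Possible genotypes: Omar ∈ {BB, BO}; Jamal ∈ {BB, BO}.
Weight each parental genotype pair by prior × P(type-B child):
  BB × BB: posterior weight 4/15; P(next child type B) = 1.
  BB × BO: posterior weight 4/15; P(next child type B) = 1.
  BO × BB: posterior weight 4/15; P(next child type B) = 1.
  BO × BO: posterior weight 1/5; P(next child type B) = 3/4.
Weighted sum = 19/20.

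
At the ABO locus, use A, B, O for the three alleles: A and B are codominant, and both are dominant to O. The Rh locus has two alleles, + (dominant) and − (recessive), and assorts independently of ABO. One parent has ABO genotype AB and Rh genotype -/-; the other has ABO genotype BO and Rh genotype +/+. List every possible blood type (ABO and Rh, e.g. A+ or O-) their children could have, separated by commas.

Gametes from AB × BO give offspring ABO genotypes AB, AO, BB, BO, i.e. phenotypes A, B, AB.
Rh cross -/- × +/+ → phenotypes Rh+.
Combining independently: A+, B+, AB+.

A+, B+, AB+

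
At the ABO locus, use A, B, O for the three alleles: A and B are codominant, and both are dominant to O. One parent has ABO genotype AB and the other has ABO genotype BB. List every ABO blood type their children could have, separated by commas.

B, AB

Gametes from AB × BB give offspring ABO genotypes AB, BB, i.e. phenotypes B, AB.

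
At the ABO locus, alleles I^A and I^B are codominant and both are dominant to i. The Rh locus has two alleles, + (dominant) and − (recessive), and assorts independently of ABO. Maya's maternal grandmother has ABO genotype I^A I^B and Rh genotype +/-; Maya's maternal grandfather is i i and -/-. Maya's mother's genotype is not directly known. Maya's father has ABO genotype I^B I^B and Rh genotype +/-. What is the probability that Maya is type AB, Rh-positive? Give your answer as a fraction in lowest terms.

Maya's mother's ABO genotype from I^A I^B × i i: 1/2 I^A i, 1/2 I^B i.
Crossing each possibility with the father I^B I^B and summing P(type AB): 1/2·1/2 + 1/2·0 = 1/4.
Similarly for Rh via the mother's Rh distribution: P(Rh+) = 5/8.
Independent loci: 1/4 × 5/8 = 5/32.

5/32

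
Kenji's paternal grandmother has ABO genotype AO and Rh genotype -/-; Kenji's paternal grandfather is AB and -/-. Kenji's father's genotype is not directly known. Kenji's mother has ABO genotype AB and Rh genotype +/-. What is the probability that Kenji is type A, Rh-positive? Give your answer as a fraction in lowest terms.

3/16

Kenji's father's ABO genotype from AO × AB: 1/4 AA, 1/4 AB, 1/4 AO, 1/4 BO.
Crossing each possibility with the mother AB and summing P(type A): 1/4·1/2 + 1/4·1/4 + 1/4·1/2 + 1/4·1/4 = 3/8.
Similarly for Rh via the father's Rh distribution: P(Rh+) = 1/2.
Independent loci: 3/8 × 1/2 = 3/16.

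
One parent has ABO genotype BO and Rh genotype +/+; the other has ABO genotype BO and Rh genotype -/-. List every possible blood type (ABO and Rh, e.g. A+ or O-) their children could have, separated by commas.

O+, B+

Gametes from BO × BO give offspring ABO genotypes BB, BO, OO, i.e. phenotypes O, B.
Rh cross +/+ × -/- → phenotypes Rh+.
Combining independently: O+, B+.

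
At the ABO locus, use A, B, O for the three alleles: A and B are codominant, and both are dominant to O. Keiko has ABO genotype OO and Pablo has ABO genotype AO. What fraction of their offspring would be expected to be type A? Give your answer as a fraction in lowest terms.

ABO cross OO × AO → offspring phenotypes: 1/2 O, 1/2 A.
So P(type A) = 1/2.

1/2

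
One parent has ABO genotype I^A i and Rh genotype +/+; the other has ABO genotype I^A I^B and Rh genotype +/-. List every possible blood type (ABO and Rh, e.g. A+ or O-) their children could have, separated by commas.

A+, B+, AB+

Gametes from I^A i × I^A I^B give offspring ABO genotypes I^A I^A, I^A I^B, I^A i, I^B i, i.e. phenotypes A, B, AB.
Rh cross +/+ × +/- → phenotypes Rh+.
Combining independently: A+, B+, AB+.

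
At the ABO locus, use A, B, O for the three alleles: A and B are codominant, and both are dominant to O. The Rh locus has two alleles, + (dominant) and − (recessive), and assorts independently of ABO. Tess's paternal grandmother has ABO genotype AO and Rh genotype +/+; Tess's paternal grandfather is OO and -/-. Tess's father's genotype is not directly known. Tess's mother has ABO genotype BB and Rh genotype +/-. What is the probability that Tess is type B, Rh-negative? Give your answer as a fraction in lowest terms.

Tess's father's ABO genotype from AO × OO: 1/2 AO, 1/2 OO.
Crossing each possibility with the mother BB and summing P(type B): 1/2·1/2 + 1/2·1 = 3/4.
Similarly for Rh via the father's Rh distribution: P(Rh-) = 1/4.
Independent loci: 3/4 × 1/4 = 3/16.

3/16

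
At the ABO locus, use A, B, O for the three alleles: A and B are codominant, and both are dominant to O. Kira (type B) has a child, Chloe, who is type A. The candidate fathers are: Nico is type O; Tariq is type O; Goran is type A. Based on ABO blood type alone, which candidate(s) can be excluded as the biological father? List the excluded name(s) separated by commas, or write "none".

Nico, Tariq

A candidate is excluded only if no genotype consistent with his phenotype could produce a type A child with a type B mother.
Nico (type O): no genotype consistent with that phenotype can produce a type-A child with a type-B mother.
Tariq (type O): no genotype consistent with that phenotype can produce a type-A child with a type-B mother.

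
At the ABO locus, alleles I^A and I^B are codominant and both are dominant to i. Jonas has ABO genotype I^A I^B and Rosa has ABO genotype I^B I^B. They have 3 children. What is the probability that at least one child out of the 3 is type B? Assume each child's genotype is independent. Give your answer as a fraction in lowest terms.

ABO cross I^A I^B × I^B I^B → 1/2 B, 1/2 AB.
So P(type B) = 1/2 per child.
P(none) = (1/2)^3 = 1/8; P(at least one) = 1 − 1/8 = 7/8.

7/8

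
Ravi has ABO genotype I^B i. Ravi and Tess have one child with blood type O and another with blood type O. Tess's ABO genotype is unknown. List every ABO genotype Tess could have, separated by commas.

I^A i, I^B i, i i

For each candidate genotype of Tess, check whether crossing it with I^B i can produce every observed child phenotype.
  I^A I^A → possible child types {A, AB} ✗
  I^A I^B → possible child types {A, B, AB} ✗
  I^A i → possible child types {O, A, B, AB} ✓
  I^B I^B → possible child types {B} ✗
  I^B i → possible child types {O, B} ✓
  i i → possible child types {O, B} ✓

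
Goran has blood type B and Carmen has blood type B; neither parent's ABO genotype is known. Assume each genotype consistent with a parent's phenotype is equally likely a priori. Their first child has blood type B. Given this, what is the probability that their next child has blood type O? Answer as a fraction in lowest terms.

1/20

Possible genotypes: Goran ∈ {BB, BO}; Carmen ∈ {BB, BO}.
Weight each parental genotype pair by prior × P(type-B child):
  BB × BB: posterior weight 4/15; P(next child type O) = 0.
  BB × BO: posterior weight 4/15; P(next child type O) = 0.
  BO × BB: posterior weight 4/15; P(next child type O) = 0.
  BO × BO: posterior weight 1/5; P(next child type O) = 1/4.
Weighted sum = 1/20.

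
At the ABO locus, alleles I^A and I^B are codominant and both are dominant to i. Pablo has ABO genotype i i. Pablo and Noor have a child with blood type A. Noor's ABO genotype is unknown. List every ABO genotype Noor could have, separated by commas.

I^A I^A, I^A I^B, I^A i

For each candidate genotype of Noor, check whether crossing it with i i can produce every observed child phenotype.
  I^A I^A → possible child types {A} ✓
  I^A I^B → possible child types {A, B} ✓
  I^A i → possible child types {O, A} ✓
  I^B I^B → possible child types {B} ✗
  I^B i → possible child types {O, B} ✗
  i i → possible child types {O} ✗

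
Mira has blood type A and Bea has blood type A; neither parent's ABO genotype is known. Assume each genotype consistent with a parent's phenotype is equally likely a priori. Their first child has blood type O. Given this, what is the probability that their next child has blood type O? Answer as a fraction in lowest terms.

Possible genotypes: Mira ∈ {I^A I^A, I^A i}; Bea ∈ {I^A I^A, I^A i}.
Weight each parental genotype pair by prior × P(type-O child):
  I^A i × I^A i: posterior weight 1; P(next child type O) = 1/4.
Weighted sum = 1/4.

1/4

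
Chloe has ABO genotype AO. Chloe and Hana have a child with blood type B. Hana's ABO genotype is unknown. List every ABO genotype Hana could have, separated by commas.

AB, BB, BO

For each candidate genotype of Hana, check whether crossing it with AO can produce every observed child phenotype.
  AA → possible child types {A} ✗
  AB → possible child types {A, B, AB} ✓
  AO → possible child types {O, A} ✗
  BB → possible child types {B, AB} ✓
  BO → possible child types {O, A, B, AB} ✓
  OO → possible child types {O, A} ✗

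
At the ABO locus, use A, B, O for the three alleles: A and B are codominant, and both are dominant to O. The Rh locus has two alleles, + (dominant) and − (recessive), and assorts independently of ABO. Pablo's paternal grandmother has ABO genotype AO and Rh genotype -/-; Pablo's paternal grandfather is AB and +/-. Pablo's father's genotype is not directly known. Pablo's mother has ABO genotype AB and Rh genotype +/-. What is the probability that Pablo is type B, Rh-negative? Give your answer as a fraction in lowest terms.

Pablo's father's ABO genotype from AO × AB: 1/4 AA, 1/4 AB, 1/4 AO, 1/4 BO.
Crossing each possibility with the mother AB and summing P(type B): 1/4·0 + 1/4·1/4 + 1/4·1/4 + 1/4·1/2 = 1/4.
Similarly for Rh via the father's Rh distribution: P(Rh-) = 3/8.
Independent loci: 1/4 × 3/8 = 3/32.

3/32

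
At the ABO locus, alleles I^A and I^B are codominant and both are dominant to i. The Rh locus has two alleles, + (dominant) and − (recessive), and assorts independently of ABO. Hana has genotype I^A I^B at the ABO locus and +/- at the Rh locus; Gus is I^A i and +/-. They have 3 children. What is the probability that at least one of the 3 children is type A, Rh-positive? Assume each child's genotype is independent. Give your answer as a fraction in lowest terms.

387/512

ABO cross I^A I^B × I^A i → 1/2 A, 1/4 B, 1/4 AB.
Rh cross +/- × +/- → 3/4 Rh+, 1/4 Rh-; so P(type A, Rh-positive) = 1/2 × 3/4 = 3/8 per child.
P(none) = (5/8)^3 = 125/512; P(at least one) = 1 − 125/512 = 387/512.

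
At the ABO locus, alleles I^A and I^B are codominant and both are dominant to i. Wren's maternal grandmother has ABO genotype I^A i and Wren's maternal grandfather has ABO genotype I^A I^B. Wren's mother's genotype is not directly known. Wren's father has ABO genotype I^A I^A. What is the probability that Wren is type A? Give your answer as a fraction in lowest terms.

Wren's mother's ABO genotype from I^A i × I^A I^B: 1/4 I^A I^A, 1/4 I^A I^B, 1/4 I^A i, 1/4 I^B i.
Crossing each possibility with the father I^A I^A and summing P(type A): 1/4·1 + 1/4·1/2 + 1/4·1 + 1/4·1/2 = 3/4.

3/4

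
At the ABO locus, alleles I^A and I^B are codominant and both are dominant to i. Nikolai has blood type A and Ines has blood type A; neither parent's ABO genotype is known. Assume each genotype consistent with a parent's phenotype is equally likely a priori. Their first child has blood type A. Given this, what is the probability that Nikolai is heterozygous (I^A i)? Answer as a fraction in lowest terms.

7/15

Possible genotypes: Nikolai ∈ {I^A I^A, I^A i}; Ines ∈ {I^A I^A, I^A i}.
Weight each parental genotype pair by prior × P(type-A child):
  I^A I^A × I^A I^A: posterior weight 4/15.
  I^A I^A × I^A i: posterior weight 4/15.
  I^A i × I^A I^A: posterior weight 4/15.
  I^A i × I^A i: posterior weight 1/5.
Sum the posterior weight over pairs where Nikolai is I^A i: 7/15.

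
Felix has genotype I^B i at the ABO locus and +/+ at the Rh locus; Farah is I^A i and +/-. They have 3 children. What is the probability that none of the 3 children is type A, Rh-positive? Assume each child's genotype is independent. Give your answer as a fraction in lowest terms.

27/64

ABO cross I^B i × I^A i → 1/4 O, 1/4 A, 1/4 B, 1/4 AB.
Rh cross +/+ × +/- → 1 Rh+; so P(type A, Rh-positive) = 1/4 × 1 = 1/4 per child.
P(not type A, Rh-positive) = 3/4 for one child; (3/4)^3 = 27/64.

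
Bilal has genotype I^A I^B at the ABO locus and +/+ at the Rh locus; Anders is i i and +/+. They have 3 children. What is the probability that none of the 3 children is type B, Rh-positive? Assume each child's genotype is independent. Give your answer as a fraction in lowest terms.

ABO cross I^A I^B × i i → 1/2 A, 1/2 B.
Rh cross +/+ × +/+ → 1 Rh+; so P(type B, Rh-positive) = 1/2 × 1 = 1/2 per child.
P(not type B, Rh-positive) = 1/2 for one child; (1/2)^3 = 1/8.

1/8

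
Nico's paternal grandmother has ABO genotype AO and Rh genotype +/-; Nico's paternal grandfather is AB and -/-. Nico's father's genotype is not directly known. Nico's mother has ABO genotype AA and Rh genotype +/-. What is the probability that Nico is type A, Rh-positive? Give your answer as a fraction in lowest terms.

15/32

Nico's father's ABO genotype from AO × AB: 1/4 AA, 1/4 AB, 1/4 AO, 1/4 BO.
Crossing each possibility with the mother AA and summing P(type A): 1/4·1 + 1/4·1/2 + 1/4·1 + 1/4·1/2 = 3/4.
Similarly for Rh via the father's Rh distribution: P(Rh+) = 5/8.
Independent loci: 3/4 × 5/8 = 15/32.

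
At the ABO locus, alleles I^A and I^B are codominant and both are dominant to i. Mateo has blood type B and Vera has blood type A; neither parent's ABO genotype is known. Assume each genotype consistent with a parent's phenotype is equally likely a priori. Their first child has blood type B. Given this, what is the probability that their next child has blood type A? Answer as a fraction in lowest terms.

1/12

Possible genotypes: Mateo ∈ {I^B I^B, I^B i}; Vera ∈ {I^A I^A, I^A i}.
Weight each parental genotype pair by prior × P(type-B child):
  I^B I^B × I^A i: posterior weight 2/3; P(next child type A) = 0.
  I^B i × I^A i: posterior weight 1/3; P(next child type A) = 1/4.
Weighted sum = 1/12.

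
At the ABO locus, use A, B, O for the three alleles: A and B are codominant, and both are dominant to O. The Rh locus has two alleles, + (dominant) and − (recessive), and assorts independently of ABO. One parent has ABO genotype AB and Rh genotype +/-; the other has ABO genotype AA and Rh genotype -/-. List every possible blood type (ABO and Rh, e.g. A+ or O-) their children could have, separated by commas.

Gametes from AB × AA give offspring ABO genotypes AA, AB, i.e. phenotypes A, AB.
Rh cross +/- × -/- → phenotypes Rh+, Rh-.
Combining independently: A+, A-, AB+, AB-.

A+, A-, AB+, AB-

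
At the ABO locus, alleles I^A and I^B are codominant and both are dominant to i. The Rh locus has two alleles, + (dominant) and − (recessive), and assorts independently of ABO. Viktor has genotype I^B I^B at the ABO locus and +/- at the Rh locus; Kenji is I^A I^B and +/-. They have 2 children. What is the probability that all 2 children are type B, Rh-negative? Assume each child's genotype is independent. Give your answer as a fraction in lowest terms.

ABO cross I^B I^B × I^A I^B → 1/2 B, 1/2 AB.
Rh cross +/- × +/- → 3/4 Rh+, 1/4 Rh-; so P(type B, Rh-negative) = 1/2 × 1/4 = 1/8 per child.
All 2 independent: (1/8)^2 = 1/64.

1/64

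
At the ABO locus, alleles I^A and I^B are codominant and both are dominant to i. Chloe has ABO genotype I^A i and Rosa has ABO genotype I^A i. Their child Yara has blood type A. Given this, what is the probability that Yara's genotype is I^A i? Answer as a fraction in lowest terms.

Cross I^A i × I^A i → 1/4 I^A I^A, 1/2 I^A i, 1/4 i i.
Type-A genotypes among offspring: I^A I^A (1/4), I^A i (1/2); total 3/4.
P(I^A i | type A) = (1/2) / (3/4) = 2/3.

2/3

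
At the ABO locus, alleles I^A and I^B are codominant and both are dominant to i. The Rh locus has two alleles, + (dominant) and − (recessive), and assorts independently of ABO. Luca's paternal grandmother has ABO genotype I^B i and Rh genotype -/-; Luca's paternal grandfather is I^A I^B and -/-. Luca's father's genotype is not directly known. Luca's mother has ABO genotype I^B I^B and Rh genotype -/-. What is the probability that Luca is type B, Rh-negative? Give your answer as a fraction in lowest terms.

Luca's father's ABO genotype from I^B i × I^A I^B: 1/4 I^A I^B, 1/4 I^A i, 1/4 I^B I^B, 1/4 I^B i.
Crossing each possibility with the mother I^B I^B and summing P(type B): 1/4·1/2 + 1/4·1/2 + 1/4·1 + 1/4·1 = 3/4.
Similarly for Rh via the father's Rh distribution: P(Rh-) = 1.
Independent loci: 3/4 × 1 = 3/4.

3/4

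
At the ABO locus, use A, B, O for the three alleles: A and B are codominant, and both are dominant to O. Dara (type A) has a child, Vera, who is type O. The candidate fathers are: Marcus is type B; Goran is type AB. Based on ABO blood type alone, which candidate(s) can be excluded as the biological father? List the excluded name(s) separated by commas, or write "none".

Goran

A candidate is excluded only if no genotype consistent with his phenotype could produce a type O child with a type A mother.
Goran (type AB): no genotype consistent with that phenotype can produce a type-O child with a type-A mother.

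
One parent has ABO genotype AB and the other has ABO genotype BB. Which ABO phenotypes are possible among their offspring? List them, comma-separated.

Gametes from AB × BB give offspring ABO genotypes AB, BB, i.e. phenotypes B, AB.

B, AB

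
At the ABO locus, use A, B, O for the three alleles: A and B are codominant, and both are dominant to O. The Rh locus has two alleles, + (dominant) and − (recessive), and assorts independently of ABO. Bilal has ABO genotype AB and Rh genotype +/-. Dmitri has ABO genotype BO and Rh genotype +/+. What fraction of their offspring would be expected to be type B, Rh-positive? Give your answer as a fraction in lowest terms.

1/2

ABO cross AB × BO → offspring phenotypes: 1/4 A, 1/2 B, 1/4 AB.
Rh cross +/- × +/+ → 1 Rh+.
Independent loci: P(type B, Rh-positive) = 1/2 × 1 = 1/2.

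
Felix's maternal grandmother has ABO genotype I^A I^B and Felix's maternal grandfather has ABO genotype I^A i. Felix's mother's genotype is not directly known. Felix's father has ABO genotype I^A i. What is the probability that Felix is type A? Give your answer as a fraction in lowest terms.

5/8

Felix's mother's ABO genotype from I^A I^B × I^A i: 1/4 I^A I^A, 1/4 I^A I^B, 1/4 I^A i, 1/4 I^B i.
Crossing each possibility with the father I^A i and summing P(type A): 1/4·1 + 1/4·1/2 + 1/4·3/4 + 1/4·1/4 = 5/8.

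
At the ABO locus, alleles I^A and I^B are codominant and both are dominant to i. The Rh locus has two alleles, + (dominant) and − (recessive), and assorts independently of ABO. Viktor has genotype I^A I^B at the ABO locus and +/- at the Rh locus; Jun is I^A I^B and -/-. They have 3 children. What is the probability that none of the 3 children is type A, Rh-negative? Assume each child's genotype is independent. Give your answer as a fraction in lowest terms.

ABO cross I^A I^B × I^A I^B → 1/4 A, 1/4 B, 1/2 AB.
Rh cross +/- × -/- → 1/2 Rh+, 1/2 Rh-; so P(type A, Rh-negative) = 1/4 × 1/2 = 1/8 per child.
P(not type A, Rh-negative) = 7/8 for one child; (7/8)^3 = 343/512.

343/512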